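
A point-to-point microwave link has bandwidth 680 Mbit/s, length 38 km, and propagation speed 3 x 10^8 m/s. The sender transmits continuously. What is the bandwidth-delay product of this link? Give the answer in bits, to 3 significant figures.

86100 bits

Propagation delay = 38000 / 300000000 = 0.000126667 s.
BDP = R × t_prop = 680000000 × 0.000126667 = 86133.3 bits.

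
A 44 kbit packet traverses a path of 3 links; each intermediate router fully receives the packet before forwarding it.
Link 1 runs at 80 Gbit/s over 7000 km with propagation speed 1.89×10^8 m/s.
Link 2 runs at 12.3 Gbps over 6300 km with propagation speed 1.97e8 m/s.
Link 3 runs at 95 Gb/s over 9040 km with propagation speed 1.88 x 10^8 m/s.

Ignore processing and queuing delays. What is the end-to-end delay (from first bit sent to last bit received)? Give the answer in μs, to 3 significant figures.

L = 44000 bits.
Transmission delays (L/R per hop): 0.55, 3.57724, 0.463158 μs; sum = 4.59039 μs.
Propagation delays (d/s per hop): 37037, 31979.7, 48085.1 μs; sum = 117102 μs.
End-to-end = 117000 μs.

117000 μs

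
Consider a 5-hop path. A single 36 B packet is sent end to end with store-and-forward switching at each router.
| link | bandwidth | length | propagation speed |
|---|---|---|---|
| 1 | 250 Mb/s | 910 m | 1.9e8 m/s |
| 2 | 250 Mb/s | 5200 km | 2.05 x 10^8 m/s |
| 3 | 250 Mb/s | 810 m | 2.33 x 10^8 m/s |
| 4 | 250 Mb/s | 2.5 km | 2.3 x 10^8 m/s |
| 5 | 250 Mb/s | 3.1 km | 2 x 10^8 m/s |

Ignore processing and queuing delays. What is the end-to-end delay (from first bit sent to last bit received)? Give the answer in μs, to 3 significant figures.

L = 36 × 8 = 288 bits.
Transmission delay per hop = L/R = 288/250000000 = 1.152 μs; 5 hops → 5.76 μs.
Propagation delays (d/s per hop): 4.78947, 25365.9, 3.47639, 10.8696, 15.5 μs; sum = 25400.5 μs.
End-to-end = 25400 μs.

25400 μs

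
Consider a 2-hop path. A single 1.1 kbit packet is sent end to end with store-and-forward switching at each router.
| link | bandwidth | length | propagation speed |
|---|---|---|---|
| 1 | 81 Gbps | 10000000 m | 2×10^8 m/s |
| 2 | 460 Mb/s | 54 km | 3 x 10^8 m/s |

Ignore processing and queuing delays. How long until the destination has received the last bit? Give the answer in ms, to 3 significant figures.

L = 1100 bits.
Transmission delays (L/R per hop): 1.35802e-05, 0.0023913 ms; sum = 0.00240488 ms.
Propagation delays (d/s per hop): 50, 0.18 ms; sum = 50.18 ms.
End-to-end = 50.2 ms.

50.2 ms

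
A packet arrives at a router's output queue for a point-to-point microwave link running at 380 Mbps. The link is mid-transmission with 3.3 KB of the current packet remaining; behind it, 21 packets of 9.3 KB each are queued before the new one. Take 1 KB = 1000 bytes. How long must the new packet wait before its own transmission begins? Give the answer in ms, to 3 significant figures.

Each queued packet: L/R = 74400/380000000 = 0.195789 ms.
21 queued → 4.11158 ms.
Plus remaining 26400 bits of current packet: 0.0694737 ms.
Queuing delay = 4.18 ms.

4.18 ms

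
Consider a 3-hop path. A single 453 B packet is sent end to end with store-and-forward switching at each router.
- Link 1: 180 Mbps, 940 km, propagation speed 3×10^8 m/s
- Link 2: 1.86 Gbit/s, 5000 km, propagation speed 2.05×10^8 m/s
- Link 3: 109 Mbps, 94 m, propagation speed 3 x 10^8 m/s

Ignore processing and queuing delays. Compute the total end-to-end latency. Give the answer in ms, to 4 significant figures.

27.58 ms

L = 453 × 8 = 3624 bits.
Transmission delays (L/R per hop): 0.0201333, 0.00194839, 0.0332477 ms; sum = 0.0553294 ms.
Propagation delays (d/s per hop): 3.13333, 24.3902, 0.000313333 ms; sum = 27.5239 ms.
End-to-end = 27.58 ms.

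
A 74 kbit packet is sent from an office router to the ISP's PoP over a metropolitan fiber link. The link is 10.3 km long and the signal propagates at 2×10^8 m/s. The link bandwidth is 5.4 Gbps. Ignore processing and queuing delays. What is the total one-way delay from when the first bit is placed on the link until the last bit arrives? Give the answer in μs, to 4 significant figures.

L = 74000 bits.
Transmission delay = L/R = 74000 / 5400000000 = 13.7037 μs.
Propagation delay = d/s = 10300 m / 200000000 m/s = 51.5 μs.
Total = 65.20 μs.

65.20 μs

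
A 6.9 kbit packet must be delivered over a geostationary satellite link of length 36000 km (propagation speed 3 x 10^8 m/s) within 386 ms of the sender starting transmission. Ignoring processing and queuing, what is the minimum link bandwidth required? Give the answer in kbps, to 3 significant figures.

Propagation delay = 36000000 / 300000000 = 120 ms.
Transmission budget = 386 − 120 = 266 ms.
R ≥ L / t_tx = 6900 bits / 0.266 s = 25.9 kbps.

25.9 kbps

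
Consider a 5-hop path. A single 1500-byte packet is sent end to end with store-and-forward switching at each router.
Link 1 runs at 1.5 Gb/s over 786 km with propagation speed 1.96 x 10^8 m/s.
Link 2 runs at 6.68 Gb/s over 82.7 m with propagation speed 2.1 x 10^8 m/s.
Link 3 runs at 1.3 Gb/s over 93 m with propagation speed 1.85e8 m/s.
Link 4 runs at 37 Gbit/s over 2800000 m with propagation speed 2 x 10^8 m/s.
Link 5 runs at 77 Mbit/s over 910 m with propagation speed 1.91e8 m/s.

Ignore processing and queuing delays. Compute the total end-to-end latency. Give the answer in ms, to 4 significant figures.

L = 1500 × 8 = 12000 bits.
Transmission delays (L/R per hop): 0.008, 0.00179641, 0.00923077, 0.000324324, 0.155844 ms; sum = 0.175196 ms.
Propagation delays (d/s per hop): 4.0102, 0.00039381, 0.000502703, 14, 0.0047644 ms; sum = 18.0159 ms.
End-to-end = 18.19 ms.

18.19 ms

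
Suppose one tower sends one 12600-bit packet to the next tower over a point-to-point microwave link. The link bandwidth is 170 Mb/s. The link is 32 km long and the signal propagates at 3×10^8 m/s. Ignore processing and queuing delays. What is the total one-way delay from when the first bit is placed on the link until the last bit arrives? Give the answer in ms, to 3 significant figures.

0.181 ms

Transmission delay = L/R = 12600 / 170000000 = 0.0741176 ms.
Propagation delay = d/s = 32000 m / 300000000 m/s = 0.106667 ms.
Total = 0.181 ms.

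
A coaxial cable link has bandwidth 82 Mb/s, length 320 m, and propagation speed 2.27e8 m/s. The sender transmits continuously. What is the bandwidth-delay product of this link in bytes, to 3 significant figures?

14.4 bytes

Propagation delay = 320 / 227000000 = 1.40969e-06 s.
BDP = R × t_prop = 82000000 × 1.40969e-06 = 115.595 bits.
In bytes: 115.595/8 = 14.4 bytes.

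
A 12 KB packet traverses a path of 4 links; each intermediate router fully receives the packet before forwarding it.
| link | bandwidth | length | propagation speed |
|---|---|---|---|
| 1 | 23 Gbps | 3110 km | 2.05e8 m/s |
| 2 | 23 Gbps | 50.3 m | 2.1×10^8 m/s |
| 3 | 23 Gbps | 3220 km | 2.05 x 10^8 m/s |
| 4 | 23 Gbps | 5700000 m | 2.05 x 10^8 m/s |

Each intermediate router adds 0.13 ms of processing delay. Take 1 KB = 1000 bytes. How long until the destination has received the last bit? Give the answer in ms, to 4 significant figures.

L = 96000 bits.
Transmission delay per hop = L/R = 96000/23000000000 = 0.00417391 ms; 4 hops → 0.0166957 ms.
Propagation delays (d/s per hop): 15.1707, 0.000239524, 15.7073, 27.8049 ms; sum = 58.6832 ms.
Processing at 3 router(s): 3 × 0.13 ms = 0.39 ms.
End-to-end = 59.09 ms.

59.09 ms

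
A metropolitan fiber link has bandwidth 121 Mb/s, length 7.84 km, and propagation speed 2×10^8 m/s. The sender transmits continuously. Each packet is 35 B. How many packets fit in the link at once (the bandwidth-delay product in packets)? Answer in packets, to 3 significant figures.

16.9 packets

Propagation delay = 7840 / 200000000 = 3.92e-05 s.
BDP = R × t_prop = 121000000 × 3.92e-05 = 4743.2 bits.
In packets of 280 bits: 16.9 packets.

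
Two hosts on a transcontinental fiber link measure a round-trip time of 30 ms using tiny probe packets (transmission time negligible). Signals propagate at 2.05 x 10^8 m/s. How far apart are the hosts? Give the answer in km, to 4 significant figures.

3075 km

One-way propagation = RTT/2 = 15 ms.
d = s × t = 2.05e+08 × 0.015 = 3075 km.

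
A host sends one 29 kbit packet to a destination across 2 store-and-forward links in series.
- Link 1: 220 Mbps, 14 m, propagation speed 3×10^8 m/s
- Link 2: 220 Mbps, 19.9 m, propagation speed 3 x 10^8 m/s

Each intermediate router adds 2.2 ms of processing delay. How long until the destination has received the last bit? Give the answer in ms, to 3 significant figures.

L = 29000 bits.
Transmission delay per hop = L/R = 29000/220000000 = 0.131818 ms; 2 hops → 0.263636 ms.
Propagation delays (d/s per hop): 4.66667e-05, 6.63333e-05 ms; sum = 0.000113 ms.
Processing at 1 router(s): 1 × 2.2 ms = 2.2 ms.
End-to-end = 2.46 ms.

2.46 ms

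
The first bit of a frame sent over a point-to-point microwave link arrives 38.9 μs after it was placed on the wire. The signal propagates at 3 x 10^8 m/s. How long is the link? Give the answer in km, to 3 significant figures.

11.7 km

d = s × t_prop = 300000000 × 3.89e-05 = 11.7 km.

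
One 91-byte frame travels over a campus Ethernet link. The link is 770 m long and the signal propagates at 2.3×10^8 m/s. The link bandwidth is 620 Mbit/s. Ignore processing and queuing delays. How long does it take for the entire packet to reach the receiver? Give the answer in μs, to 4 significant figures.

L = 91 × 8 = 728 bits.
Transmission delay = L/R = 728 / 620000000 = 1.17419 μs.
Propagation delay = d/s = 770 m / 2.3e+08 m/s = 3.34783 μs.
Total = 4.522 μs.

4.522 μs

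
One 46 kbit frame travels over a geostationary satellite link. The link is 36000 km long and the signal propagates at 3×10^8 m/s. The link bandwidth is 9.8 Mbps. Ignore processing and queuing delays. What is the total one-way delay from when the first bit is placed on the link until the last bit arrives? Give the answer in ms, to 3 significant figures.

125 ms

L = 46000 bits.
Transmission delay = L/R = 46000 / 9800000 = 4.69388 ms.
Propagation delay = d/s = 36000000 m / 300000000 m/s = 120 ms.
Total = 125 ms.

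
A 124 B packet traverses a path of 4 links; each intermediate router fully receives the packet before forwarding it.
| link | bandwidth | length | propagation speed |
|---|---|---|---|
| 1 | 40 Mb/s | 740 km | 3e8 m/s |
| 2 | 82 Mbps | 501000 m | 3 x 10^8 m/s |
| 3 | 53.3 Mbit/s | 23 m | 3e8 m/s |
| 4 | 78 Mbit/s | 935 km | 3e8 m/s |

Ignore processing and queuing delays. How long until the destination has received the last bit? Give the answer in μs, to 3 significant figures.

7320 μs

L = 124 × 8 = 992 bits.
Transmission delays (L/R per hop): 24.8, 12.0976, 18.6116, 12.7179 μs; sum = 68.2271 μs.
Propagation delays (d/s per hop): 2466.67, 1670, 0.0766667, 3116.67 μs; sum = 7253.41 μs.
End-to-end = 7320 μs.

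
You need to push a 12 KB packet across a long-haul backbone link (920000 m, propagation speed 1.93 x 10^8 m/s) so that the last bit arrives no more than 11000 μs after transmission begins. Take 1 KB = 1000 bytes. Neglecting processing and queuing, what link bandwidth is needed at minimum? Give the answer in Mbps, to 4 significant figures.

15.40 Mbps

L = 96000 bits.
Propagation delay = 920000 / 193000000 = 4766.84 μs.
Transmission budget = 11000 − 4766.84 = 6233.16 μs.
R ≥ L / t_tx = 96000 bits / 0.00623316 s = 15.40 Mbps.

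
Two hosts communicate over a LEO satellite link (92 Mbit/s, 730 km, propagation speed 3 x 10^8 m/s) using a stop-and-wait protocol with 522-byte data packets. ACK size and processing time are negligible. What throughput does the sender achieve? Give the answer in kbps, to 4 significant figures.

t_tx = L/R = 4176/92000000 = 4.53913e-05 s.
t_prop = 730000/300000000 = 0.00243333 s; RTT = 0.00486667 s.
Cycle = t_tx + RTT = 0.00491206 s.
Throughput = L / cycle = 4176 / 0.00491206 = 850.2 kbps.

850.2 kbps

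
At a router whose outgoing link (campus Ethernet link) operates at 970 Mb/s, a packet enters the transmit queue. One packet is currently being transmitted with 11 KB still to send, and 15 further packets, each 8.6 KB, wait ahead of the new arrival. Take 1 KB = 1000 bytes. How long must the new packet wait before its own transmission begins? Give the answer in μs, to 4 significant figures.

Each queued packet: L/R = 68800/970000000 = 70.9278 μs.
15 queued → 1063.92 μs.
Plus remaining 88000 bits of current packet: 90.7216 μs.
Queuing delay = 1155 μs.

1155 μs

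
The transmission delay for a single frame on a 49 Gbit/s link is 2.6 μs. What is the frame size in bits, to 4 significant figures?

L = R × t_tx = 49000000000 b/s × 2.6e-06 s = 127400 bits.

127400 bits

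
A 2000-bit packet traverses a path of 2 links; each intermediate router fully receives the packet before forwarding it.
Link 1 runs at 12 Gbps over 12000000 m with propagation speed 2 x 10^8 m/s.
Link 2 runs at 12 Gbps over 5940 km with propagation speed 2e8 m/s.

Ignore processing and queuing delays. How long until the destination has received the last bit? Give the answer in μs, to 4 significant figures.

Transmission delay per hop = L/R = 2000/12000000000 = 0.166667 μs; 2 hops → 0.333333 μs.
Propagation delays (d/s per hop): 60000, 29700 μs; sum = 89700 μs.
End-to-end = 89700 μs.

89700 μs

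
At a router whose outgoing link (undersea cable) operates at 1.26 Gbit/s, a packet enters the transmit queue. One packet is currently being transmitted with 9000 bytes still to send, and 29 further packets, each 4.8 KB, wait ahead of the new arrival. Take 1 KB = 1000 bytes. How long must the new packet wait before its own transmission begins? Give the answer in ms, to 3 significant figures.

Each queued packet: L/R = 38400/1260000000 = 0.0304762 ms.
29 queued → 0.88381 ms.
Plus remaining 72000 bits of current packet: 0.0571429 ms.
Queuing delay = 0.941 ms.

0.941 ms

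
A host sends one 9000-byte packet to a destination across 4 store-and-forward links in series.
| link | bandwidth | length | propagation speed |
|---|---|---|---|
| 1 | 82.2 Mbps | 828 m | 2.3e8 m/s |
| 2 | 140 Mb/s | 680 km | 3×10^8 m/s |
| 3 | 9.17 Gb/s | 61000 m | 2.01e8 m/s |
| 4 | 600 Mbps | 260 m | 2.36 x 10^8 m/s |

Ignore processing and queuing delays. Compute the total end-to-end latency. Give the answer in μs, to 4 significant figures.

4093 μs

L = 9000 × 8 = 72000 bits.
Transmission delays (L/R per hop): 875.912, 514.286, 7.85169, 120 μs; sum = 1518.05 μs.
Propagation delays (d/s per hop): 3.6, 2266.67, 303.483, 1.10169 μs; sum = 2574.85 μs.
End-to-end = 4093 μs.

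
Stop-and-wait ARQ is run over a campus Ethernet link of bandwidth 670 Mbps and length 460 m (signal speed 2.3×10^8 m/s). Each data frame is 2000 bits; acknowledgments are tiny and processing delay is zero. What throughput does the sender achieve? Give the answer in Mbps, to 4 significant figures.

286.3 Mbps

t_tx = L/R = 2000/670000000 = 2.98507e-06 s.
t_prop = 460/2.3e+08 = 2e-06 s; RTT = 4e-06 s.
Cycle = t_tx + RTT = 6.98507e-06 s.
Throughput = L / cycle = 2000 / 6.98507e-06 = 286.3 Mbps.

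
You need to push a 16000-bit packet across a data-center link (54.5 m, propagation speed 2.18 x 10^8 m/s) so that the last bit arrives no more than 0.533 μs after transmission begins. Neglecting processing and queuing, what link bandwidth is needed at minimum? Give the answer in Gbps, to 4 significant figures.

Propagation delay = 54.5 / 2.18e+08 = 0.25 μs.
Transmission budget = 0.533 − 0.25 = 0.283 μs.
R ≥ L / t_tx = 16000 bits / 2.83e-07 s = 56.54 Gbps.

56.54 Gbps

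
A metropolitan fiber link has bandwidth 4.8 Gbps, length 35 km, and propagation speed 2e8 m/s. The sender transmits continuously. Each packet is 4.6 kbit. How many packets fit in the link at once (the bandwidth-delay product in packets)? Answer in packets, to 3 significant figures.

183 packets

Propagation delay = 35000 / 200000000 = 0.000175 s.
BDP = R × t_prop = 4800000000 × 0.000175 = 840000 bits.
In packets of 4600 bits: 183 packets.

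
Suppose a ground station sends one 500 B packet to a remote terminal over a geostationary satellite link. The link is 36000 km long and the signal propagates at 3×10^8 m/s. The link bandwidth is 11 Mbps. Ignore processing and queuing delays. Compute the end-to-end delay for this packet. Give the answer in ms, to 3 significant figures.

120 ms

L = 500 × 8 = 4000 bits.
Transmission delay = L/R = 4000 / 11000000 = 0.363636 ms.
Propagation delay = d/s = 36000000 m / 300000000 m/s = 120 ms.
Total = 120 ms.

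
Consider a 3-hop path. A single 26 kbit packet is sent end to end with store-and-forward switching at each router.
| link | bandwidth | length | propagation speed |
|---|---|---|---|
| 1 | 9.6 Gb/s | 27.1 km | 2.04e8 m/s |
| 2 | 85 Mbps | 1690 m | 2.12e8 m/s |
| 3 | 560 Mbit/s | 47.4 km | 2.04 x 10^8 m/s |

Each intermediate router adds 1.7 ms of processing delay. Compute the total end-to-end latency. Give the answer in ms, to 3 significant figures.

4.13 ms

L = 26000 bits.
Transmission delays (L/R per hop): 0.00270833, 0.305882, 0.0464286 ms; sum = 0.355019 ms.
Propagation delays (d/s per hop): 0.132843, 0.0079717, 0.232353 ms; sum = 0.373168 ms.
Processing at 2 router(s): 2 × 1.7 ms = 3.4 ms.
End-to-end = 4.13 ms.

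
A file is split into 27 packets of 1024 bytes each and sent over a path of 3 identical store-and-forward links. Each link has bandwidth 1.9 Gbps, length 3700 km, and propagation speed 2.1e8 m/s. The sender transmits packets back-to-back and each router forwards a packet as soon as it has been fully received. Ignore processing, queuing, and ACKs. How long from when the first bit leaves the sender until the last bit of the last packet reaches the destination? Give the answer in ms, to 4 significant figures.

Per-hop transmission t_tx = L/R = 8192/1900000000 = 0.00431158 ms.
Per-hop propagation t_prop = 3700000/210000000 = 17.619 ms.
Pipeline fill: first packet needs 3·t_tx to clear all hops; remaining 26 packets each add one t_tx.
Total = (3+27-1)·t_tx + 3·t_prop = 29·0.00431158 + 3·17.619 = 52.98 ms.

52.98 ms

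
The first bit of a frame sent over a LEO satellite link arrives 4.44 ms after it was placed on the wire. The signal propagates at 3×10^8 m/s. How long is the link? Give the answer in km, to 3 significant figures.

d = s × t_prop = 300000000 × 0.00444 = 1330 km.

1330 km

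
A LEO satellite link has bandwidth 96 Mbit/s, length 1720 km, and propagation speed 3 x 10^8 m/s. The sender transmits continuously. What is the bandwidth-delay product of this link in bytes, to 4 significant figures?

68800 bytes

Propagation delay = 1720000 / 300000000 = 0.00573333 s.
BDP = R × t_prop = 96000000 × 0.00573333 = 550400 bits.
In bytes: 550400/8 = 68800 bytes.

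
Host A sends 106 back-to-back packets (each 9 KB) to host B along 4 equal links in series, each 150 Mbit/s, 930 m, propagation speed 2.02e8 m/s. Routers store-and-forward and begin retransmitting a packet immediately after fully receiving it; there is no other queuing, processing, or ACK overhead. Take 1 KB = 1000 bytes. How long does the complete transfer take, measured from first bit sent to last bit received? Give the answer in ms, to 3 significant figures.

Per-hop transmission t_tx = L/R = 72000/150000000 = 0.48 ms.
Per-hop propagation t_prop = 930/202000000 = 0.00460396 ms.
Pipeline fill: first packet needs 4·t_tx to clear all hops; remaining 105 packets each add one t_tx.
Total = (4+106-1)·t_tx + 4·t_prop = 109·0.48 + 4·0.00460396 = 52.3 ms.

52.3 ms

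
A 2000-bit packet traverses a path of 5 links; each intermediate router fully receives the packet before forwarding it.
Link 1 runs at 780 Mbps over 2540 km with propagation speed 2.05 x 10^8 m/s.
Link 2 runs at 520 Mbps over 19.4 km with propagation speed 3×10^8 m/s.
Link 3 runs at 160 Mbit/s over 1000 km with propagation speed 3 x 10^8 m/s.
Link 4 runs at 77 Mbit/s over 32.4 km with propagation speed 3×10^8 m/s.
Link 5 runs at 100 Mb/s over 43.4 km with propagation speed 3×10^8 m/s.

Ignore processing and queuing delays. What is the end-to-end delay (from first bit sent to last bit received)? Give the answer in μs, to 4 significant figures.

16110 μs

Transmission delays (L/R per hop): 2.5641, 3.84615, 12.5, 25.974, 20 μs; sum = 64.8843 μs.
Propagation delays (d/s per hop): 12390.2, 64.6667, 3333.33, 108, 144.667 μs; sum = 16040.9 μs.
End-to-end = 16110 μs.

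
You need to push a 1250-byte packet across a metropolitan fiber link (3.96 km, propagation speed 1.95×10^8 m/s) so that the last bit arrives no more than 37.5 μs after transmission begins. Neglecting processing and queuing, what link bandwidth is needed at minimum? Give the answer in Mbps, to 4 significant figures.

581.7 Mbps

L = 10000 bits.
Propagation delay = 3960 / 195000000 = 20.3077 μs.
Transmission budget = 37.5 − 20.3077 = 17.1923 μs.
R ≥ L / t_tx = 10000 bits / 1.71923e-05 s = 581.7 Mbps.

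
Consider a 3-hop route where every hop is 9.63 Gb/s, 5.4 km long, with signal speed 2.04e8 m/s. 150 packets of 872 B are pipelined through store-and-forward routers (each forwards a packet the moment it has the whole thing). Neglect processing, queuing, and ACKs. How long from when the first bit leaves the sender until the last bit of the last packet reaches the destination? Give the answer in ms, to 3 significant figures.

0.190 ms

Per-hop transmission t_tx = L/R = 6976/9630000000 = 0.000724403 ms.
Per-hop propagation t_prop = 5400/204000000 = 0.0264706 ms.
Pipeline fill: first packet needs 3·t_tx to clear all hops; remaining 149 packets each add one t_tx.
Total = (3+150-1)·t_tx + 3·t_prop = 152·0.000724403 + 3·0.0264706 = 0.190 ms.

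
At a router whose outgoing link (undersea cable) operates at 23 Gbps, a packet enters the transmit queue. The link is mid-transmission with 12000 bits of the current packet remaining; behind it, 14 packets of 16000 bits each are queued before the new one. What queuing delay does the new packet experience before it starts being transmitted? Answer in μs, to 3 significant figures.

Each queued packet: L/R = 16000/23000000000 = 0.695652 μs.
14 queued → 9.73913 μs.
Plus remaining 12000 bits of current packet: 0.521739 μs.
Queuing delay = 10.3 μs.

10.3 μs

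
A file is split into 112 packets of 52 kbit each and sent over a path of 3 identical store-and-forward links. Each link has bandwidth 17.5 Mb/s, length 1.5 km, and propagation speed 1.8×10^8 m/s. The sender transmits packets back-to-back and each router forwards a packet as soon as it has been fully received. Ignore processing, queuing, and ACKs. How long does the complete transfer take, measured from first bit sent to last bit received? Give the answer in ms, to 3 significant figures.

339 ms

Per-hop transmission t_tx = L/R = 52000/17500000 = 2.97143 ms.
Per-hop propagation t_prop = 1500/180000000 = 0.00833333 ms.
Pipeline fill: first packet needs 3·t_tx to clear all hops; remaining 111 packets each add one t_tx.
Total = (3+112-1)·t_tx + 3·t_prop = 114·2.97143 + 3·0.00833333 = 339 ms.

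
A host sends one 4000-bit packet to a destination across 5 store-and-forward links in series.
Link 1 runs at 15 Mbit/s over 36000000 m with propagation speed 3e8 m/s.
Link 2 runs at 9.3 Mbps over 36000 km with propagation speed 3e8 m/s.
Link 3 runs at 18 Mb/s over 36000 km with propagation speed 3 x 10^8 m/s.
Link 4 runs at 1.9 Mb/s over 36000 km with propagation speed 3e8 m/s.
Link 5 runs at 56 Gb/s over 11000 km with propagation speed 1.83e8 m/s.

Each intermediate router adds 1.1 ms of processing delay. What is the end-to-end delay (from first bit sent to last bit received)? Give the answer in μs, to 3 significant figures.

548000 μs

Transmission delays (L/R per hop): 266.667, 430.108, 222.222, 2105.26, 0.0714286 μs; sum = 3024.33 μs.
Propagation delays (d/s per hop): 120000, 120000, 120000, 120000, 60109.3 μs; sum = 540109 μs.
Processing at 4 router(s): 4 × 1.1 ms = 4400 μs.
End-to-end = 548000 μs.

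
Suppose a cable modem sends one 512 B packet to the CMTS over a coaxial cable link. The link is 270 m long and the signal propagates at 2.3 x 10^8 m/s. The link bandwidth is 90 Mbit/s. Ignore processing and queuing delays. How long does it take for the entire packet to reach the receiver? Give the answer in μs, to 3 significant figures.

L = 512 × 8 = 4096 bits.
Transmission delay = L/R = 4096 / 90000000 = 45.5111 μs.
Propagation delay = d/s = 270 m / 2.3e+08 m/s = 1.17391 μs.
Total = 46.7 μs.

46.7 μs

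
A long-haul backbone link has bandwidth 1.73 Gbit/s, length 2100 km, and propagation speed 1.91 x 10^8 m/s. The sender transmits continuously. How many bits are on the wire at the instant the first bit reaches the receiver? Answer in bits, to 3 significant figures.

19000000 bits

Propagation delay = 2100000 / 191000000 = 0.0109948 s.
BDP = R × t_prop = 1730000000 × 0.0109948 = 19020900 bits.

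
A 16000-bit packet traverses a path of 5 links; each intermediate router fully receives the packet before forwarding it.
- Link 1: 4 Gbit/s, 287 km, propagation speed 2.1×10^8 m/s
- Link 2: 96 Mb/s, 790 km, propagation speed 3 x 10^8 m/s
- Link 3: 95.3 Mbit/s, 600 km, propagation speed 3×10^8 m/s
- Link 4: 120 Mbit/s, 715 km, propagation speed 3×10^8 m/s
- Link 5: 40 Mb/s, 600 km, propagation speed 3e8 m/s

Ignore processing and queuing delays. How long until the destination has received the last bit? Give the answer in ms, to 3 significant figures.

Transmission delays (L/R per hop): 0.004, 0.166667, 0.167891, 0.133333, 0.4 ms; sum = 0.871891 ms.
Propagation delays (d/s per hop): 1.36667, 2.63333, 2, 2.38333, 2 ms; sum = 10.3833 ms.
End-to-end = 11.3 ms.

11.3 ms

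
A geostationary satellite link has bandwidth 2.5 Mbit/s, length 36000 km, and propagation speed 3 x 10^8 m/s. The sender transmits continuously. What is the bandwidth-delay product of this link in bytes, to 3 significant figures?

37500 bytes

Propagation delay = 36000000 / 300000000 = 0.12 s.
BDP = R × t_prop = 2500000 × 0.12 = 300000 bits.
In bytes: 300000/8 = 37500 bytes.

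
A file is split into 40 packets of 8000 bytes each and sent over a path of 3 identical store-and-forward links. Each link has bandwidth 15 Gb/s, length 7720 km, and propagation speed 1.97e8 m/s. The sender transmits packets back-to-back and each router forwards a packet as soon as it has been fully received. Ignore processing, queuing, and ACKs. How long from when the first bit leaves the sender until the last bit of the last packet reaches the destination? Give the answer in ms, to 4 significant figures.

117.7 ms

Per-hop transmission t_tx = L/R = 64000/15000000000 = 0.00426667 ms.
Per-hop propagation t_prop = 7720000/197000000 = 39.1878 ms.
Pipeline fill: first packet needs 3·t_tx to clear all hops; remaining 39 packets each add one t_tx.
Total = (3+40-1)·t_tx + 3·t_prop = 42·0.00426667 + 3·39.1878 = 117.7 ms.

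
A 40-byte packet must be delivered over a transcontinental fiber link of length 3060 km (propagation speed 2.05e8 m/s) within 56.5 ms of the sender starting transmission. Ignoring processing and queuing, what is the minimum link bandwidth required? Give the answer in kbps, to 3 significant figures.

7.70 kbps

L = 320 bits.
Propagation delay = 3060000 / 2.05e+08 = 14.9268 ms.
Transmission budget = 56.5 − 14.9268 = 41.5732 ms.
R ≥ L / t_tx = 320 bits / 0.0415732 s = 7.70 kbps.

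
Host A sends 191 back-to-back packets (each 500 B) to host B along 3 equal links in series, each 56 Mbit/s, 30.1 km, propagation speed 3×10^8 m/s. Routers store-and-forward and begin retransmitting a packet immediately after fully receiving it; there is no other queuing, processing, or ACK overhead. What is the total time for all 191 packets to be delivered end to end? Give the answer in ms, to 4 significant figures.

Per-hop transmission t_tx = L/R = 4000/56000000 = 0.0714286 ms.
Per-hop propagation t_prop = 30100/300000000 = 0.100333 ms.
Pipeline fill: first packet needs 3·t_tx to clear all hops; remaining 190 packets each add one t_tx.
Total = (3+191-1)·t_tx + 3·t_prop = 193·0.0714286 + 3·0.100333 = 14.09 ms.

14.09 ms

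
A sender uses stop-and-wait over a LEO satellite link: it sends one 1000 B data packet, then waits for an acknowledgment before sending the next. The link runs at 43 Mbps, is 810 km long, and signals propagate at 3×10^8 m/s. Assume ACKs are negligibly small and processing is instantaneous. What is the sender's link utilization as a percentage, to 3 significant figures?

t_tx = L/R = 8000/43000000 = 0.000186047 s.
t_prop = 810000/300000000 = 0.0027 s; RTT = 0.0054 s.
Cycle = t_tx + RTT = 0.00558605 s.
Utilization = t_tx / cycle = 0.000186047/0.00558605 = 3.33 %.

3.33 %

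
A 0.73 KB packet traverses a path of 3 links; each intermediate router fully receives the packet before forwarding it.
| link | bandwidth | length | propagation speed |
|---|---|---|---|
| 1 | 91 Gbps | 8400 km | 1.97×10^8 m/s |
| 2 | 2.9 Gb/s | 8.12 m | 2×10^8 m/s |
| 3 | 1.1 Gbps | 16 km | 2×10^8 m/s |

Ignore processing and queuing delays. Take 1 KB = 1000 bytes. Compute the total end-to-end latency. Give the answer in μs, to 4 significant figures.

42730 μs

L = 5840 bits.
Transmission delays (L/R per hop): 0.0641758, 2.01379, 5.30909 μs; sum = 7.38706 μs.
Propagation delays (d/s per hop): 42639.6, 0.0406, 80 μs; sum = 42719.6 μs.
End-to-end = 42730 μs.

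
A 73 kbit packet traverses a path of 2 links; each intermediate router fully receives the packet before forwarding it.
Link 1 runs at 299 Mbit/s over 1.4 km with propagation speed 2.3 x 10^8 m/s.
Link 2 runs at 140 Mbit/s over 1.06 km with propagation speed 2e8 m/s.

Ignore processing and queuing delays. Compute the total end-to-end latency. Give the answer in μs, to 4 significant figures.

777.0 μs

L = 73000 bits.
Transmission delays (L/R per hop): 244.147, 521.429 μs; sum = 765.576 μs.
Propagation delays (d/s per hop): 6.08696, 5.3 μs; sum = 11.387 μs.
End-to-end = 777.0 μs.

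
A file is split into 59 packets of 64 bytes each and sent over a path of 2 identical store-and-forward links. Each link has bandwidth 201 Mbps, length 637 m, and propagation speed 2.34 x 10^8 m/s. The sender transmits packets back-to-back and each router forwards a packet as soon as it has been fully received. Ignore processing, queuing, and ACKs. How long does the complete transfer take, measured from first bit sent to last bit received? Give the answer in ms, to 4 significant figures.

0.1583 ms

Per-hop transmission t_tx = L/R = 512/201000000 = 0.00254726 ms.
Per-hop propagation t_prop = 637/234000000 = 0.00272222 ms.
Pipeline fill: first packet needs 2·t_tx to clear all hops; remaining 58 packets each add one t_tx.
Total = (2+59-1)·t_tx + 2·t_prop = 60·0.00254726 + 2·0.00272222 = 0.1583 ms.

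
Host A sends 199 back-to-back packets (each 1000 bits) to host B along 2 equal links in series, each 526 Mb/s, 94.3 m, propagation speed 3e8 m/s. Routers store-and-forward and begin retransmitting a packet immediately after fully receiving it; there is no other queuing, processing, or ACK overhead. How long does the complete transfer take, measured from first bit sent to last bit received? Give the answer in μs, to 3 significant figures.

Per-hop transmission t_tx = L/R = 1000/526000000 = 1.90114 μs.
Per-hop propagation t_prop = 94.3/300000000 = 0.314333 μs.
Pipeline fill: first packet needs 2·t_tx to clear all hops; remaining 198 packets each add one t_tx.
Total = (2+199-1)·t_tx + 2·t_prop = 200·1.90114 + 2·0.314333 = 381 μs.

381 μs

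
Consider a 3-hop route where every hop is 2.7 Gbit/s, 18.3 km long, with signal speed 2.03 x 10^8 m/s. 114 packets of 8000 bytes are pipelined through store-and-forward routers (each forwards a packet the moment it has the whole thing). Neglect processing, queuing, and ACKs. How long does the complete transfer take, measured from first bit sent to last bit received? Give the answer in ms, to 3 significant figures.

3.02 ms

Per-hop transmission t_tx = L/R = 64000/2700000000 = 0.0237037 ms.
Per-hop propagation t_prop = 18300/2.03e+08 = 0.0901478 ms.
Pipeline fill: first packet needs 3·t_tx to clear all hops; remaining 113 packets each add one t_tx.
Total = (3+114-1)·t_tx + 3·t_prop = 116·0.0237037 + 3·0.0901478 = 3.02 ms.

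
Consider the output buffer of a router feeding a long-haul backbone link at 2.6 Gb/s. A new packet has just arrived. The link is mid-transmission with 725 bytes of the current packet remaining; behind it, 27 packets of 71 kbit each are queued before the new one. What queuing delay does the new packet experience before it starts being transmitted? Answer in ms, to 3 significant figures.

0.740 ms

Each queued packet: L/R = 71000/2600000000 = 0.0273077 ms.
27 queued → 0.737308 ms.
Plus remaining 5800 bits of current packet: 0.00223077 ms.
Queuing delay = 0.740 ms.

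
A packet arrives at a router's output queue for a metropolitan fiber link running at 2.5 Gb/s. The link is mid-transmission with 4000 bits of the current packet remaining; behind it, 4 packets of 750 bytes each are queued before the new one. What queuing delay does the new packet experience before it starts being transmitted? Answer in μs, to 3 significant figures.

Each queued packet: L/R = 6000/2500000000 = 2.4 μs.
4 queued → 9.6 μs.
Plus remaining 4000 bits of current packet: 1.6 μs.
Queuing delay = 11.2 μs.

11.2 μs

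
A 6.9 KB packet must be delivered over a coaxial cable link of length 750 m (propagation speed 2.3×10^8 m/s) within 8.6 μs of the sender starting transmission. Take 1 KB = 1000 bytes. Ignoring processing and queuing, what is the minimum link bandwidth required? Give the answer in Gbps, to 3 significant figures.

L = 55200 bits.
Propagation delay = 750 / 2.3e+08 = 3.26087 μs.
Transmission budget = 8.6 − 3.26087 = 5.33913 μs.
R ≥ L / t_tx = 55200 bits / 5.33913e-06 s = 10.3 Gbps.

10.3 Gbps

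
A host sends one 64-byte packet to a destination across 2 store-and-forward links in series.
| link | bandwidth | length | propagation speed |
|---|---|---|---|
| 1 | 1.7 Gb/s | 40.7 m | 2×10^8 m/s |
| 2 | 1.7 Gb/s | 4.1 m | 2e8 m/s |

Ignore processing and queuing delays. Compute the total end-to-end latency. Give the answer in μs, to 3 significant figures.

0.826 μs

L = 64 × 8 = 512 bits.
Transmission delay per hop = L/R = 512/1700000000 = 0.301176 μs; 2 hops → 0.602353 μs.
Propagation delays (d/s per hop): 0.2035, 0.0205 μs; sum = 0.224 μs.
End-to-end = 0.826 μs.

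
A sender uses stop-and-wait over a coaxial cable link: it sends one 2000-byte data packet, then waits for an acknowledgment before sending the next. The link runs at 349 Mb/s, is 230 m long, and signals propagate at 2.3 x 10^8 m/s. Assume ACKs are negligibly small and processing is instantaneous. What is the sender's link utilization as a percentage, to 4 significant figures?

95.82 %

t_tx = L/R = 16000/349000000 = 4.58453e-05 s.
t_prop = 230/2.3e+08 = 1e-06 s; RTT = 2e-06 s.
Cycle = t_tx + RTT = 4.78453e-05 s.
Utilization = t_tx / cycle = 4.58453e-05/4.78453e-05 = 95.82 %.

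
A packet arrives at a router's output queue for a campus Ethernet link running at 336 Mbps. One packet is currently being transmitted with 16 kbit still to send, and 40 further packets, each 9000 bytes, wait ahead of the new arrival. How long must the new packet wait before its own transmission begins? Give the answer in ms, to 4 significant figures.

Each queued packet: L/R = 72000/336000000 = 0.214286 ms.
40 queued → 8.57143 ms.
Plus remaining 16000 bits of current packet: 0.047619 ms.
Queuing delay = 8.619 ms.

8.619 ms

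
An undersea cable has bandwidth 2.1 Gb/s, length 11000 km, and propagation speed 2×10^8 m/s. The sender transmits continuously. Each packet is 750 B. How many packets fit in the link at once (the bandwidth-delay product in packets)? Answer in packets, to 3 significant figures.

Propagation delay = 11000000 / 200000000 = 0.055 s.
BDP = R × t_prop = 2100000000 × 0.055 = 115500000 bits.
In packets of 6000 bits: 19300 packets.

19300 packets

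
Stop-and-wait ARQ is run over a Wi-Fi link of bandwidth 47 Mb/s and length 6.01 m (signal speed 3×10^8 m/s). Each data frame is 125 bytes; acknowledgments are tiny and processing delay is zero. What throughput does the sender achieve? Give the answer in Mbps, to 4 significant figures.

t_tx = L/R = 1000/47000000 = 2.12766e-05 s.
t_prop = 6.01/300000000 = 2.00333e-08 s; RTT = 4.00667e-08 s.
Cycle = t_tx + RTT = 2.13167e-05 s.
Throughput = L / cycle = 1000 / 2.13167e-05 = 46.91 Mbps.

46.91 Mbps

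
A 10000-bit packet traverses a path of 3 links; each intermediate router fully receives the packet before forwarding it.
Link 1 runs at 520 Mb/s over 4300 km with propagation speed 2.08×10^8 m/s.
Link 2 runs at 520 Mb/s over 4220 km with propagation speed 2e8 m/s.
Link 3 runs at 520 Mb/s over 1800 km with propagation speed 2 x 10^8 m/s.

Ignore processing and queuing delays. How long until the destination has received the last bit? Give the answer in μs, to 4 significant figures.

50830 μs

Transmission delay per hop = L/R = 10000/520000000 = 19.2308 μs; 3 hops → 57.6923 μs.
Propagation delays (d/s per hop): 20673.1, 21100, 9000 μs; sum = 50773.1 μs.
End-to-end = 50830 μs.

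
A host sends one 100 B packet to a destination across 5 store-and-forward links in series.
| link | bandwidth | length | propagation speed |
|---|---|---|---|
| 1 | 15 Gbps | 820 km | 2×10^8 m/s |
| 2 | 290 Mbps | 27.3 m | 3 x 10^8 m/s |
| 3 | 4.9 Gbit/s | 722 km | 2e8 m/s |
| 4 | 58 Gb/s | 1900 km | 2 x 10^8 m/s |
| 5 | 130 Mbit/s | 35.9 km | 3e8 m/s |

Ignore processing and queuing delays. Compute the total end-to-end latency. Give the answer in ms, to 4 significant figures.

17.34 ms

L = 100 × 8 = 800 bits.
Transmission delays (L/R per hop): 5.33333e-05, 0.00275862, 0.000163265, 1.37931e-05, 0.00615385 ms; sum = 0.00914286 ms.
Propagation delays (d/s per hop): 4.1, 9.1e-05, 3.61, 9.5, 0.119667 ms; sum = 17.3298 ms.
End-to-end = 17.34 ms.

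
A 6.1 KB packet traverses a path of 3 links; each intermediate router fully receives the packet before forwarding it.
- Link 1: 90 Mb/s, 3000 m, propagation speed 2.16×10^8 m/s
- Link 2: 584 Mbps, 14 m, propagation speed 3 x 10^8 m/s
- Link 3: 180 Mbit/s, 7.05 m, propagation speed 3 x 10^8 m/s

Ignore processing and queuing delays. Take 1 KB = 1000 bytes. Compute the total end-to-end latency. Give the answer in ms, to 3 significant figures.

L = 48800 bits.
Transmission delays (L/R per hop): 0.542222, 0.0835616, 0.271111 ms; sum = 0.896895 ms.
Propagation delays (d/s per hop): 0.0138889, 4.66667e-05, 2.35e-05 ms; sum = 0.0139591 ms.
End-to-end = 0.911 ms.

0.911 ms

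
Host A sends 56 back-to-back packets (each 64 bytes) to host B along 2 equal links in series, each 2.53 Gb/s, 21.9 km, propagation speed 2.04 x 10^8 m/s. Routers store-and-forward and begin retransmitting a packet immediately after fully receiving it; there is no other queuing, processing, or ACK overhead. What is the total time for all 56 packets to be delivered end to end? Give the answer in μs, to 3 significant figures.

226 μs

Per-hop transmission t_tx = L/R = 512/2530000000 = 0.202372 μs.
Per-hop propagation t_prop = 21900/204000000 = 107.353 μs.
Pipeline fill: first packet needs 2·t_tx to clear all hops; remaining 55 packets each add one t_tx.
Total = (2+56-1)·t_tx + 2·t_prop = 57·0.202372 + 2·107.353 = 226 μs.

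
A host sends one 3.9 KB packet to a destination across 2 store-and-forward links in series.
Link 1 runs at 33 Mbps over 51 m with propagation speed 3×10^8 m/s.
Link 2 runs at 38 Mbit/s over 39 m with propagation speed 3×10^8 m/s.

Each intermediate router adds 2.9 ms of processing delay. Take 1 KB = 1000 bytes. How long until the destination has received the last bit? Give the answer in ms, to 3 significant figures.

4.67 ms

L = 31200 bits.
Transmission delays (L/R per hop): 0.945455, 0.821053 ms; sum = 1.76651 ms.
Propagation delays (d/s per hop): 0.00017, 0.00013 ms; sum = 0.0003 ms.
Processing at 1 router(s): 1 × 2.9 ms = 2.9 ms.
End-to-end = 4.67 ms.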